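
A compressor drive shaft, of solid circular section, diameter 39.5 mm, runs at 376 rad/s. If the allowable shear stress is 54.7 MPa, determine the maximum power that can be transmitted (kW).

J = πd⁴/32 = π(0.0395)⁴/32 = 2.390×10^-7 m⁴.
T_max = τ_allow·J/r = 5.47×10^7 × 2.390×10^-7 / 0.0198 = 661.9 N·m.
ω = 376 rad/s, so P_max = T_max·ω = 2.489×10^5 W.

249 kW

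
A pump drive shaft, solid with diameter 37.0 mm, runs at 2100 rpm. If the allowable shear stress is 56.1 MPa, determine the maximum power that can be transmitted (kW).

123 kW

J = πd⁴/32 = π(0.0370)⁴/32 = 1.840×10^-7 m⁴.
T_max = τ_allow·J/r = 5.61×10^7 × 1.840×10^-7 / 0.0185 = 558.0 N·m.
ω = 2π·2100/60 = 219.9 rad/s, so P_max = T_max·ω = 1.227×10^5 W.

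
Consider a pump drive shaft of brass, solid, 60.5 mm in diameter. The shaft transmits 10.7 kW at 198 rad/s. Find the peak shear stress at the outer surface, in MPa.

1.24 MPa

ω = 198 rad/s, so T = P/ω = 10.7×10³ / 198.0 = 54.04 N·m.
J = πd⁴/32 = π(0.0605)⁴/32 = 1.315×10^-6 m⁴.
τ_max = T·r/J = 54.04 × 0.0302 / 1.315×10^-6 = 1.243×10^6 Pa.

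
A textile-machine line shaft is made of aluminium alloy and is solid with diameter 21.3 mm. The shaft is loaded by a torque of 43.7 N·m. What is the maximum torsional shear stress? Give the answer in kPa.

23000 kPa

J = πd⁴/32 = π(0.0213)⁴/32 = 2.021×10^-8 m⁴.
τ_max = T·r/J = 43.70 × 0.0106 / 2.021×10^-8 = 2.303×10^7 Pa.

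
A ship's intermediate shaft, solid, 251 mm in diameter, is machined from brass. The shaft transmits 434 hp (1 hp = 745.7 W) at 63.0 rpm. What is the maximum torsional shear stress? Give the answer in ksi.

2.29 ksi

ω = 2π·63.0/60 = 6.597 rad/s, so T = P/ω = 434×745.7 / 6.597 = 49060 N·m.
J = πd⁴/32 = π(0.251)⁴/32 = 3.897×10^-4 m⁴.
τ_max = T·r/J = 49060 × 0.126 / 3.897×10^-4 = 1.580×10^7 Pa.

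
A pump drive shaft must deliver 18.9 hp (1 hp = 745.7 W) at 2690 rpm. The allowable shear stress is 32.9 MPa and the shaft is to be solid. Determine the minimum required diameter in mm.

ω = 2π·2690/60 = 281.7 rad/s, so T = P/ω = 18.9×745.7 / 281.7 = 50.03 N·m.
For a solid shaft τ_max = 16T/(πd³), so d = (16T/(π τ_allow))^(1/3) = (16·50.03/(π·3.29×10^7))^(1/3) = 0.01979 m.

19.8 mm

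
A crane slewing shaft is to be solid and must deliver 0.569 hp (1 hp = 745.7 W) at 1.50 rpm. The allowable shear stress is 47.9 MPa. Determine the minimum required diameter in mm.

66.0 mm

ω = 2π·1.50/60 = 0.1571 rad/s, so T = P/ω = 0.569×745.7 / 0.1571 = 2701 N·m.
For a solid shaft τ_max = 16T/(πd³), so d = (16T/(π τ_allow))^(1/3) = (16·2701/(π·4.79×10^7))^(1/3) = 0.06598 m.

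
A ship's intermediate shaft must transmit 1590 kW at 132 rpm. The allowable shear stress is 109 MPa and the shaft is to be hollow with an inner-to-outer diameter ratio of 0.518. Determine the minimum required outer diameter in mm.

ω = 2π·132/60 = 13.82 rad/s, so T = P/ω = 1590×10³ / 13.82 = 115000 N·m.
For a hollow shaft with d_i/d_o = 0.518: τ_max = 16T/(π d_o³ (1−k⁴)), so d_o = [16T/(π τ_allow (1−k⁴))]^(1/3) = [16·115000/(π·1.09×10^8·0.9280)]^(1/3) = 0.1796 m.

180 mm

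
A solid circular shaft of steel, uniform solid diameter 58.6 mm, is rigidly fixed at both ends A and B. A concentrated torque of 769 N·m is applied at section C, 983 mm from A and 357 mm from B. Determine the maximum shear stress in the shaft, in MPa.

14.3 MPa

With uniform GJ and both ends fixed, compatibility θ_AC = θ_CB gives T_A·a = T_B·b, together with T_A + T_B = T₀.
T_A = T₀·b/(a+b) = 769.0·357/1340 = 204.9 N·m; T_B = 564.1 N·m.
τ in each portion: τ_AC = 5.19×10^6 Pa, τ_CB = 1.43×10^7 Pa; maximum is in CB.
τ_max = T_CB·r/J = 564.1·0.0293/1.16×10^-6 = 1.428×10^7 Pa.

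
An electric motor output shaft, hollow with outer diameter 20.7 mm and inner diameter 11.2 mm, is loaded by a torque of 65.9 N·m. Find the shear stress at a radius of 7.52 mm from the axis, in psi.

4360 psi

J = π(d_o⁴ − d_i⁴)/32 = π(0.0207⁴ − 0.0112⁴)/32 = 1.648×10^-8 m⁴.
Shear stress varies linearly with radius: τ = T·r/J = 65.90 × 0.00752 / 1.648×10^-8 = 3.007×10^7 Pa.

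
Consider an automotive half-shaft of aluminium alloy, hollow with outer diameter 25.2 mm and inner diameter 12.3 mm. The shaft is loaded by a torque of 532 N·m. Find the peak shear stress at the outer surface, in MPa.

J = π(d_o⁴ − d_i⁴)/32 = π(0.0252⁴ − 0.0123⁴)/32 = 3.734×10^-8 m⁴.
τ_max = T·r/J = 532.0 × 0.0126 / 3.734×10^-8 = 1.795×10^8 Pa.

179 MPa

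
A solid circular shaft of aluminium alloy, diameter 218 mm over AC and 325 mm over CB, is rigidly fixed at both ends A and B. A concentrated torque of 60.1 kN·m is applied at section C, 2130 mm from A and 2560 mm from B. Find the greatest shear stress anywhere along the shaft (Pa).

Compatibility: T_A·a/J_AC = T_B·b/J_CB with T_A + T_B = T₀.
J_AC = 2.22×10^-4 m⁴, J_CB = 1.10×10^-3 m⁴, so T_A = T₀·(J_AC/a)/((J_AC/a)+(J_CB/b)) = 11760 N·m, T_B = 48340 N·m.
τ in each portion: τ_AC = 5.78×10^6 Pa, τ_CB = 7.17×10^6 Pa; maximum is in CB.
τ_max = T_CB·r/J = 48340·0.163/1.10×10^-3 = 7.172×10^6 Pa.

7.17e6 Pa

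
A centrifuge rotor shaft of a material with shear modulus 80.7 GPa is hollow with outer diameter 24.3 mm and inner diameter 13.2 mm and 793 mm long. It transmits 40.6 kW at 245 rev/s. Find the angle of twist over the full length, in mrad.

ω = 2π·245 = 1539 rad/s, so T = P/ω = 40.6×10³ / 1539 = 26.37 N·m.
J = π(d_o⁴ − d_i⁴)/32 = π(0.0243⁴ − 0.0132⁴)/32 = 3.125×10^-8 m⁴.
θ = T·L/(G·J) = 26.37 × 0.793 / (80.7×10⁹ × 3.125×10^-8) = 8.293×10^-3 rad.

8.29 mrad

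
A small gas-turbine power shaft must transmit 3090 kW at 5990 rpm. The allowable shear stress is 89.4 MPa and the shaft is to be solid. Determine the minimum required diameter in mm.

65.5 mm

ω = 2π·5990/60 = 627.3 rad/s, so T = P/ω = 3090×10³ / 627.3 = 4926 N·m.
For a solid shaft τ_max = 16T/(πd³), so d = (16T/(π τ_allow))^(1/3) = (16·4926/(π·8.94×10^7))^(1/3) = 0.06547 m.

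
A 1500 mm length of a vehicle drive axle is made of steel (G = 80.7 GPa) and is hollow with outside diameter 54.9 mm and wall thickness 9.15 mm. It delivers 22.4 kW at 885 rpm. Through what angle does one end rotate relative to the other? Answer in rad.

0.00628 rad

ω = 2π·885/60 = 92.68 rad/s, so T = P/ω = 22.4×10³ / 92.68 = 241.7 N·m.
J = π(d_o⁴ − d_i⁴)/32 = π(0.0549⁴ − 0.0366⁴)/32 = 7.157×10^-7 m⁴.
θ = T·L/(G·J) = 241.7 × 1.50 / (80.7×10⁹ × 7.157×10^-7) = 6.277×10^-3 rad.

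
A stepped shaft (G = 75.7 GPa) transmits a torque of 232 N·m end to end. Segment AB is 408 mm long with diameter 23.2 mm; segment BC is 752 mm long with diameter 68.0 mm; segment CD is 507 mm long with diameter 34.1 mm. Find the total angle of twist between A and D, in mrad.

56.8 mrad

J_AB = π(0.0232)⁴/32 = 2.84×10^-8 m⁴; J_BC = π(0.0680)⁴/32 = 2.10×10^-6 m⁴; J_CD = π(0.0341)⁴/32 = 1.33×10^-7 m⁴.
θ = (T/G)·Σ L_i/J_i = (232.0/75.7×10⁹)·(0.408/2.84×10^-8 + 0.752/2.10×10^-6 + 0.507/1.33×10^-7) = 0.05677 rad.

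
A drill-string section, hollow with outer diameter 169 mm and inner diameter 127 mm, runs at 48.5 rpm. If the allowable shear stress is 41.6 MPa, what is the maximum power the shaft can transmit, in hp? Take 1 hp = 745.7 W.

J = π(d_o⁴ − d_i⁴)/32 = π(0.169⁴ − 0.127⁴)/32 = 5.454×10^-5 m⁴.
T_max = τ_allow·J/r = 4.16×10^7 × 5.454×10^-5 / 0.0845 = 26850 N·m.
ω = 2π·48.5/60 = 5.079 rad/s, so P_max = T_max·ω = 1.364×10^5 W.

183 hp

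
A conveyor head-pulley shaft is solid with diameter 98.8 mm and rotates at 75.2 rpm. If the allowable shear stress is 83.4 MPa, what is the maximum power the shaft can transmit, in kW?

J = πd⁴/32 = π(0.0988)⁴/32 = 9.355×10^-6 m⁴.
T_max = τ_allow·J/r = 8.34×10^7 × 9.355×10^-6 / 0.0494 = 15790 N·m.
ω = 2π·75.2/60 = 7.875 rad/s, so P_max = T_max·ω = 1.244×10^5 W.

124 kW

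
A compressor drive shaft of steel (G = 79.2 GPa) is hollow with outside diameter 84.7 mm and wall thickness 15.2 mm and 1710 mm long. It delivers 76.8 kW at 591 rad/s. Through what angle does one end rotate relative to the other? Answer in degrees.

0.0383°

ω = 591 rad/s, so T = P/ω = 76.8×10³ / 591.0 = 129.9 N·m.
J = π(d_o⁴ − d_i⁴)/32 = π(0.0847⁴ − 0.0543⁴)/32 = 4.199×10^-6 m⁴.
θ = T·L/(G·J) = 129.9 × 1.71 / (79.2×10⁹ × 4.199×10^-6) = 6.681×10^-4 rad.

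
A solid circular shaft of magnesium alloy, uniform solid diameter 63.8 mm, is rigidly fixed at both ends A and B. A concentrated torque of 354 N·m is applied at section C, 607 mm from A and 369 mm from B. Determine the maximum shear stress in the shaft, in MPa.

4.32 MPa

With uniform GJ and both ends fixed, compatibility θ_AC = θ_CB gives T_A·a = T_B·b, together with T_A + T_B = T₀.
T_A = T₀·b/(a+b) = 354.0·369/976.0 = 133.8 N·m; T_B = 220.2 N·m.
τ in each portion: τ_AC = 2.62×10^6 Pa, τ_CB = 4.32×10^6 Pa; maximum is in CB.
τ_max = T_CB·r/J = 220.2·0.0319/1.63×10^-6 = 4.318×10^6 Pa.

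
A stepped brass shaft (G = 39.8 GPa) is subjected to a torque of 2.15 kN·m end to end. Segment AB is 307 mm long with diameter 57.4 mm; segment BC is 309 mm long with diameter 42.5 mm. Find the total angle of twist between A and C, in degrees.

J_AB = π(0.0574)⁴/32 = 1.07×10^-6 m⁴; J_BC = π(0.0425)⁴/32 = 3.20×10^-7 m⁴.
θ = (T/G)·Σ L_i/J_i = (2150/39.8×10⁹)·(0.307/1.07×10^-6 + 0.309/3.20×10^-7) = 0.06768 rad.

3.88°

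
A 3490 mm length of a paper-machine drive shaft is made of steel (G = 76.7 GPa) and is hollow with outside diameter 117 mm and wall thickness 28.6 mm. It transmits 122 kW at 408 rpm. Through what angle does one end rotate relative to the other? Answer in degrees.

0.434°

ω = 2π·408/60 = 42.73 rad/s, so T = P/ω = 122×10³ / 42.73 = 2855 N·m.
J = π(d_o⁴ − d_i⁴)/32 = π(0.117⁴ − 0.0598⁴)/32 = 1.714×10^-5 m⁴.
θ = T·L/(G·J) = 2855 × 3.49 / (76.7×10⁹ × 1.714×10^-5) = 7.580×10^-3 rad.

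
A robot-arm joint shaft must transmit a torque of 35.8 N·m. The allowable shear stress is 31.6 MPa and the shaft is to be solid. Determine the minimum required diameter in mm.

17.9 mm

For a solid shaft τ_max = 16T/(πd³), so d = (16T/(π τ_allow))^(1/3) = (16·35.80/(π·3.16×10^7))^(1/3) = 0.01794 m.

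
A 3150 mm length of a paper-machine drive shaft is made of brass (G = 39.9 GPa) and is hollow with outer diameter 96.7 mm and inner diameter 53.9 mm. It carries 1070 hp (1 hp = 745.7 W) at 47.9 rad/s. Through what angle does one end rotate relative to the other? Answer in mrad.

ω = 47.9 rad/s, so T = P/ω = 1070×745.7 / 47.90 = 16660 N·m.
J = π(d_o⁴ − d_i⁴)/32 = π(0.0967⁴ − 0.0539⁴)/32 = 7.756×10^-6 m⁴.
θ = T·L/(G·J) = 16660 × 3.15 / (39.9×10⁹ × 7.756×10^-6) = 0.1696 rad.

170 mrad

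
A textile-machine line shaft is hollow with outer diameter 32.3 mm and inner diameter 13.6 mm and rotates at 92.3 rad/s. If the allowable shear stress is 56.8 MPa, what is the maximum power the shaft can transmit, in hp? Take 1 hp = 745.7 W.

J = π(d_o⁴ − d_i⁴)/32 = π(0.0323⁴ − 0.0136⁴)/32 = 1.035×10^-7 m⁴.
T_max = τ_allow·J/r = 5.68×10^7 × 1.035×10^-7 / 0.0161 = 364.0 N·m.
ω = 92.3 rad/s, so P_max = T_max·ω = 3.360×10^4 W.

45.1 hp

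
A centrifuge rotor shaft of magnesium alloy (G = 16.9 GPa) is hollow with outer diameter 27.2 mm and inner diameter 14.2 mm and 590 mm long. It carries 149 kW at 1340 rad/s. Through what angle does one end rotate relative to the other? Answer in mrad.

ω = 1340 rad/s, so T = P/ω = 149×10³ / 1340 = 111.2 N·m.
J = π(d_o⁴ − d_i⁴)/32 = π(0.0272⁴ − 0.0142⁴)/32 = 4.975×10^-8 m⁴.
θ = T·L/(G·J) = 111.2 × 0.590 / (16.9×10⁹ × 4.975×10^-8) = 0.07804 rad.

78.0 mrad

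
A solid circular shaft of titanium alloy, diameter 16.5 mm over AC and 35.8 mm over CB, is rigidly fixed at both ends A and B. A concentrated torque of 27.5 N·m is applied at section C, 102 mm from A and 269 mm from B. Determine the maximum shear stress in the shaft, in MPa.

3.32 MPa

Compatibility: T_A·a/J_AC = T_B·b/J_CB with T_A + T_B = T₀.
J_AC = 7.28×10^-9 m⁴, J_CB = 1.61×10^-7 m⁴, so T_A = T₀·(J_AC/a)/((J_AC/a)+(J_CB/b)) = 2.925 N·m, T_B = 24.58 N·m.
τ in each portion: τ_AC = 3.32×10^6 Pa, τ_CB = 2.73×10^6 Pa; maximum is in AC.
τ_max = T_AC·r/J = 2.925·0.00825/7.28×10^-9 = 3.316×10^6 Pa.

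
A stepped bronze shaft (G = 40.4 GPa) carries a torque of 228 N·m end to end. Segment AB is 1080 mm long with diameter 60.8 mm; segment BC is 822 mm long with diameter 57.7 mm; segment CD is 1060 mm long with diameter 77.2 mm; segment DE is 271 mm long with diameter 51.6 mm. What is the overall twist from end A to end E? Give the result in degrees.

J_AB = π(0.0608)⁴/32 = 1.34×10^-6 m⁴; J_BC = π(0.0577)⁴/32 = 1.09×10^-6 m⁴; J_CD = π(0.0772)⁴/32 = 3.49×10^-6 m⁴; J_DE = π(0.0516)⁴/32 = 6.96×10^-7 m⁴.
θ = (T/G)·Σ L_i/J_i = (228.0/40.4×10⁹)·(1.08/1.34×10^-6 + 0.822/1.09×10^-6 + 1.06/3.49×10^-6 + 0.271/6.96×10^-7) = 0.01272 rad.

0.729°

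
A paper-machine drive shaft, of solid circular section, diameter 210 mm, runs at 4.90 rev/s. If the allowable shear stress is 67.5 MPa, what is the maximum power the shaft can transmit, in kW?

J = πd⁴/32 = π(0.210)⁴/32 = 1.909×10^-4 m⁴.
T_max = τ_allow·J/r = 6.75×10^7 × 1.909×10^-4 / 0.105 = 122700 N·m.
ω = 2π·4.90 = 30.79 rad/s, so P_max = T_max·ω = 3.779×10^6 W.

3780 kW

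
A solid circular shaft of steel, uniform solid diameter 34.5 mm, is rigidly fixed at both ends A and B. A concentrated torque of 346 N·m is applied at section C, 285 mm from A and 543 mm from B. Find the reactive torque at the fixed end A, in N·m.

With uniform GJ and both ends fixed, compatibility θ_AC = θ_CB gives T_A·a = T_B·b, together with T_A + T_B = T₀.
T_A = T₀·b/(a+b) = 346.0·543/828.0 = 226.9 N·m; T_B = 119.1 N·m.

227 N·m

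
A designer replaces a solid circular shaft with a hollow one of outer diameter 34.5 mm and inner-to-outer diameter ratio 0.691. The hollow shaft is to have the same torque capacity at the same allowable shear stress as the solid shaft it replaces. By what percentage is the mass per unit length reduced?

37.9 %

Equal τ_max and T ⇒ the solid shaft needs d_s³ = d_o³(1−k⁴), so d_s = 34.5·(1−0.691⁴)^(1/3) = 31.65 mm.
Area ratio A_h/A_s = d_o²(1−k²)/d_s² = (1−k²)/(1−k⁴)^(2/3) = 0.6209.
Mass saving = 1 − 0.6209 = 37.9 %.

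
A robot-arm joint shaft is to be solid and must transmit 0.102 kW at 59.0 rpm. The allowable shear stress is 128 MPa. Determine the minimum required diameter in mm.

8.69 mm

ω = 2π·59.0/60 = 6.178 rad/s, so T = P/ω = 0.102×10³ / 6.178 = 16.51 N·m.
For a solid shaft τ_max = 16T/(πd³), so d = (16T/(π τ_allow))^(1/3) = (16·16.51/(π·1.28×10^8))^(1/3) = 0.008693 m.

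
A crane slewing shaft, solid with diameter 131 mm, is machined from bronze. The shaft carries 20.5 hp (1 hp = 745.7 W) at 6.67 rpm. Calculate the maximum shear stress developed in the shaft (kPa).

ω = 2π·6.67/60 = 0.6985 rad/s, so T = P/ω = 20.5×745.7 / 0.6985 = 21890 N·m.
J = πd⁴/32 = π(0.131)⁴/32 = 2.891×10^-5 m⁴.
τ_max = T·r/J = 21890 × 0.0655 / 2.891×10^-5 = 4.958×10^7 Pa.

49600 kPa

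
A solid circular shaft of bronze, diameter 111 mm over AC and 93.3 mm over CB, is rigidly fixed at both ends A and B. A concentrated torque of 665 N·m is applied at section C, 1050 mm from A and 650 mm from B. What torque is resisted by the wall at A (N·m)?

Compatibility: T_A·a/J_AC = T_B·b/J_CB with T_A + T_B = T₀.
J_AC = 1.49×10^-5 m⁴, J_CB = 7.44×10^-6 m⁴, so T_A = T₀·(J_AC/a)/((J_AC/a)+(J_CB/b)) = 368.2 N·m, T_B = 296.8 N·m.

368 N·m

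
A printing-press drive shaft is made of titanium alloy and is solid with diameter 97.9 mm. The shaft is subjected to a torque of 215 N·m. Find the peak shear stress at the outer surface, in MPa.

1.17 MPa

J = πd⁴/32 = π(0.0979)⁴/32 = 9.018×10^-6 m⁴.
τ_max = T·r/J = 215.0 × 0.0490 / 9.018×10^-6 = 1.167×10^6 Pa.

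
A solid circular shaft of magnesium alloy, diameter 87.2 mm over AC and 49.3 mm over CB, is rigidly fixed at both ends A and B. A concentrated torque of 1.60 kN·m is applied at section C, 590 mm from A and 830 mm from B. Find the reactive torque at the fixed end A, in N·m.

Compatibility: T_A·a/J_AC = T_B·b/J_CB with T_A + T_B = T₀.
J_AC = 5.68×10^-6 m⁴, J_CB = 5.80×10^-7 m⁴, so T_A = T₀·(J_AC/a)/((J_AC/a)+(J_CB/b)) = 1492 N·m, T_B = 108.3 N·m.

1490 N·m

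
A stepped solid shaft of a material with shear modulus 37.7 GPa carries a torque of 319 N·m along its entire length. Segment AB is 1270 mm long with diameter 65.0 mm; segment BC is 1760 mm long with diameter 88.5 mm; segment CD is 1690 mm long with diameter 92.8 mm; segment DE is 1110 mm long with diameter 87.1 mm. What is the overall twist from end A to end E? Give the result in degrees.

J_AB = π(0.0650)⁴/32 = 1.75×10^-6 m⁴; J_BC = π(0.0885)⁴/32 = 6.02×10^-6 m⁴; J_CD = π(0.0928)⁴/32 = 7.28×10^-6 m⁴; J_DE = π(0.0871)⁴/32 = 5.65×10^-6 m⁴.
θ = (T/G)·Σ L_i/J_i = (319.0/37.7×10⁹)·(1.27/1.75×10^-6 + 1.76/6.02×10^-6 + 1.69/7.28×10^-6 + 1.11/5.65×10^-6) = 0.01223 rad.

0.701°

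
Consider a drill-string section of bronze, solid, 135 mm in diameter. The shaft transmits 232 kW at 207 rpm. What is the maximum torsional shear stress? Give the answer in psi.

ω = 2π·207/60 = 21.68 rad/s, so T = P/ω = 232×10³ / 21.68 = 10700 N·m.
J = πd⁴/32 = π(0.135)⁴/32 = 3.261×10^-5 m⁴.
τ_max = T·r/J = 10700 × 0.0675 / 3.261×10^-5 = 2.215×10^7 Pa.

3210 psi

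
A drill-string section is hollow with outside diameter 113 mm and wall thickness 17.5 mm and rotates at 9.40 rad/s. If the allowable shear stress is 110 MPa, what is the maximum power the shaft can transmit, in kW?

226 kW

J = π(d_o⁴ − d_i⁴)/32 = π(0.113⁴ − 0.0780⁴)/32 = 1.237×10^-5 m⁴.
T_max = τ_allow·J/r = 1.10×10^8 × 1.237×10^-5 / 0.0565 = 24090 N·m.
ω = 9.40 rad/s, so P_max = T_max·ω = 2.264×10^5 W.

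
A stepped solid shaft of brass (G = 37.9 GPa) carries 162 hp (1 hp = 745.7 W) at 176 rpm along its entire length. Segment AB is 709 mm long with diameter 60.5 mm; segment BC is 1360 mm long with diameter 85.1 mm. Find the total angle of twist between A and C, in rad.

0.139 rad

ω = 2π·176/60 = 18.43 rad/s, so T = P/ω = 162×745.7 / 18.43 = 6554 N·m.
J_AB = π(0.0605)⁴/32 = 1.32×10^-6 m⁴; J_BC = π(0.0851)⁴/32 = 5.15×10^-6 m⁴.
θ = (T/G)·Σ L_i/J_i = (6554/37.9×10⁹)·(0.709/1.32×10^-6 + 1.36/5.15×10^-6) = 0.1389 rad.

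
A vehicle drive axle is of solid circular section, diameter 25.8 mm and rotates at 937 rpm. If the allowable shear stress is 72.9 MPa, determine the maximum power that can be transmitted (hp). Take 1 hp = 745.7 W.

32.3 hp

J = πd⁴/32 = π(0.0258)⁴/32 = 4.350×10^-8 m⁴.
T_max = τ_allow·J/r = 7.29×10^7 × 4.350×10^-8 / 0.0129 = 245.8 N·m.
ω = 2π·937/60 = 98.12 rad/s, so P_max = T_max·ω = 2.412×10^4 W.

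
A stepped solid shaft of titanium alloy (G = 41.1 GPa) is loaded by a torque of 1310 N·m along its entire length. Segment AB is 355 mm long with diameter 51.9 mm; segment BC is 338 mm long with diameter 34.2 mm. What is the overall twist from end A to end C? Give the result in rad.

J_AB = π(0.0519)⁴/32 = 7.12×10^-7 m⁴; J_BC = π(0.0342)⁴/32 = 1.34×10^-7 m⁴.
θ = (T/G)·Σ L_i/J_i = (1310/41.1×10⁹)·(0.355/7.12×10^-7 + 0.338/1.34×10^-7) = 0.09610 rad.

0.0961 rad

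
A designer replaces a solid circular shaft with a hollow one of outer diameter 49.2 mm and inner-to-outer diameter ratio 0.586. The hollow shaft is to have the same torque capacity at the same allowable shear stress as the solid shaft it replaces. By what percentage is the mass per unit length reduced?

Equal τ_max and T ⇒ the solid shaft needs d_s³ = d_o³(1−k⁴), so d_s = 49.2·(1−0.586⁴)^(1/3) = 47.18 mm.
Area ratio A_h/A_s = d_o²(1−k²)/d_s² = (1−k²)/(1−k⁴)^(2/3) = 0.7139.
Mass saving = 1 − 0.7139 = 28.6 %.

28.6 %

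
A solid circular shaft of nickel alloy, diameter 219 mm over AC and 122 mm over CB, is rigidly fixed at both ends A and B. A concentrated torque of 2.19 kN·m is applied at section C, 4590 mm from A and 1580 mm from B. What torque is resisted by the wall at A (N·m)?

1710 N·m

Compatibility: T_A·a/J_AC = T_B·b/J_CB with T_A + T_B = T₀.
J_AC = 2.26×10^-4 m⁴, J_CB = 2.17×10^-5 m⁴, so T_A = T₀·(J_AC/a)/((J_AC/a)+(J_CB/b)) = 1711 N·m, T_B = 478.8 N·m.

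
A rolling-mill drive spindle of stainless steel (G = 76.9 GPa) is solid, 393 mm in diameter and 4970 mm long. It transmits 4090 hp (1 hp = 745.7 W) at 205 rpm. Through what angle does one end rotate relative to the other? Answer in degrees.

ω = 2π·205/60 = 21.47 rad/s, so T = P/ω = 4090×745.7 / 21.47 = 142100 N·m.
J = πd⁴/32 = π(0.393)⁴/32 = 2.342×10^-3 m⁴.
θ = T·L/(G·J) = 142100 × 4.97 / (76.9×10⁹ × 2.342×10^-3) = 3.921×10^-3 rad.

0.225°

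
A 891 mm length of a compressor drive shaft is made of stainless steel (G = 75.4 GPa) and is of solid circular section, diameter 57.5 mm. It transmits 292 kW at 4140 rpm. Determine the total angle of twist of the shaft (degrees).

0.425°

ω = 2π·4140/60 = 433.5 rad/s, so T = P/ω = 292×10³ / 433.5 = 673.5 N·m.
J = πd⁴/32 = π(0.0575)⁴/32 = 1.073×10^-6 m⁴.
θ = T·L/(G·J) = 673.5 × 0.891 / (75.4×10⁹ × 1.073×10^-6) = 7.416×10^-3 rad.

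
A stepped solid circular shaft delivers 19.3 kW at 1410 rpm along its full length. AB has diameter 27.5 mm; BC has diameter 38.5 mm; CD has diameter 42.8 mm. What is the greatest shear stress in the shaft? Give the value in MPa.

32.0 MPa

ω = 2π·1410/60 = 147.7 rad/s, so T = P/ω = 19.3×10³ / 147.7 = 130.7 N·m.
Under the same torque, τ_max = 16T/(πd³) is largest where d is smallest — segment AB (d = 27.5 mm).
τ_max = 16·130.7/(π·(0.0275)³) = 3.201×10^7 Pa.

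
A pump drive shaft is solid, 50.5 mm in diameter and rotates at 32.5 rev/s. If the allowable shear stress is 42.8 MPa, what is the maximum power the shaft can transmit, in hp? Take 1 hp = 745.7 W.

296 hp

J = πd⁴/32 = π(0.0505)⁴/32 = 6.385×10^-7 m⁴.
T_max = τ_allow·J/r = 4.28×10^7 × 6.385×10^-7 / 0.0253 = 1082 N·m.
ω = 2π·32.5 = 204.2 rad/s, so P_max = T_max·ω = 2.210×10^5 W.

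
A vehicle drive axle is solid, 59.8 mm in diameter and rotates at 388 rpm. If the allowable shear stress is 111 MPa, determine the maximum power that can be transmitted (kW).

189 kW

J = πd⁴/32 = π(0.0598)⁴/32 = 1.255×10^-6 m⁴.
T_max = τ_allow·J/r = 1.11×10^8 × 1.255×10^-6 / 0.0299 = 4661 N·m.
ω = 2π·388/60 = 40.63 rad/s, so P_max = T_max·ω = 1.894×10^5 W.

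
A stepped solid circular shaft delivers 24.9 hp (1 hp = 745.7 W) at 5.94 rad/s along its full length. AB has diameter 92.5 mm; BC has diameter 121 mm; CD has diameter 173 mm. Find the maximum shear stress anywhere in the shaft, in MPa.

20.1 MPa

ω = 5.94 rad/s, so T = P/ω = 24.9×745.7 / 5.940 = 3126 N·m.
Under the same torque, τ_max = 16T/(πd³) is largest where d is smallest — segment AB (d = 92.5 mm).
τ_max = 16·3126/(π·(0.0925)³) = 2.012×10^7 Pa.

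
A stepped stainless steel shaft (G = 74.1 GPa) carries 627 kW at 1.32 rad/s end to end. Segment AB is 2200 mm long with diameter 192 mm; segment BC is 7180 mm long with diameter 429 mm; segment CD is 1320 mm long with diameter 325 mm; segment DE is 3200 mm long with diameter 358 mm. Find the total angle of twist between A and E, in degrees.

ω = 1.32 rad/s, so T = P/ω = 627×10³ / 1.320 = 475000 N·m.
J_AB = π(0.192)⁴/32 = 1.33×10^-4 m⁴; J_BC = π(0.429)⁴/32 = 3.33×10^-3 m⁴; J_CD = π(0.325)⁴/32 = 1.10×10^-3 m⁴; J_DE = π(0.358)⁴/32 = 1.61×10^-3 m⁴.
θ = (T/G)·Σ L_i/J_i = (475000/74.1×10⁹)·(2.20/1.33×10^-4 + 7.18/3.33×10^-3 + 1.32/1.10×10^-3 + 3.20/1.61×10^-3) = 0.1400 rad.

8.02°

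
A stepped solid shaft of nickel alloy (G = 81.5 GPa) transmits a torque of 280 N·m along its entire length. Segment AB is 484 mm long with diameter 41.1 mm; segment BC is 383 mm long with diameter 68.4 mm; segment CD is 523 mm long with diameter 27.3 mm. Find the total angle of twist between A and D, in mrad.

39.5 mrad

J_AB = π(0.0411)⁴/32 = 2.80×10^-7 m⁴; J_BC = π(0.0684)⁴/32 = 2.15×10^-6 m⁴; J_CD = π(0.0273)⁴/32 = 5.45×10^-8 m⁴.
θ = (T/G)·Σ L_i/J_i = (280.0/81.5×10⁹)·(0.484/2.80×10^-7 + 0.383/2.15×10^-6 + 0.523/5.45×10^-8) = 0.03950 rad.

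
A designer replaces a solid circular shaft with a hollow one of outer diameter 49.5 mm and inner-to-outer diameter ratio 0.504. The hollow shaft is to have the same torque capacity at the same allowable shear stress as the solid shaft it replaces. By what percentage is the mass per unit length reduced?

22.0 %

Equal τ_max and T ⇒ the solid shaft needs d_s³ = d_o³(1−k⁴), so d_s = 49.5·(1−0.504⁴)^(1/3) = 48.41 mm.
Area ratio A_h/A_s = d_o²(1−k²)/d_s² = (1−k²)/(1−k⁴)^(2/3) = 0.7799.
Mass saving = 1 − 0.7799 = 22.0 %.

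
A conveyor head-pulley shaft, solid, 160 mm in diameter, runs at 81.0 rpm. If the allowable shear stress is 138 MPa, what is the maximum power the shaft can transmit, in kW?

J = πd⁴/32 = π(0.160)⁴/32 = 6.434×10^-5 m⁴.
T_max = τ_allow·J/r = 1.38×10^8 × 6.434×10^-5 / 0.0800 = 111000 N·m.
ω = 2π·81.0/60 = 8.482 rad/s, so P_max = T_max·ω = 9.414×10^5 W.

941 kW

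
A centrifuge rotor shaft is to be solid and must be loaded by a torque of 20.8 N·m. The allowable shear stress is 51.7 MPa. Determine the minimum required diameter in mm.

For a solid shaft τ_max = 16T/(πd³), so d = (16T/(π τ_allow))^(1/3) = (16·20.80/(π·5.17×10^7))^(1/3) = 0.01270 m.

12.7 mm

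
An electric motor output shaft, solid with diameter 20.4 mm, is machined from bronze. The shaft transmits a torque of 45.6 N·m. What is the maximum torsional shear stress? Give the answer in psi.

J = πd⁴/32 = π(0.0204)⁴/32 = 1.700×10^-8 m⁴.
τ_max = T·r/J = 45.60 × 0.0102 / 1.700×10^-8 = 2.736×10^7 Pa.

3970 psi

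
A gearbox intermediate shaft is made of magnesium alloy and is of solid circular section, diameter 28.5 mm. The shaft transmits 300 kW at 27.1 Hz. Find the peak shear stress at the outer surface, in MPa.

388 MPa

ω = 2π·27.1 = 170.3 rad/s, so T = P/ω = 300×10³ / 170.3 = 1762 N·m.
J = πd⁴/32 = π(0.0285)⁴/32 = 6.477×10^-8 m⁴.
τ_max = T·r/J = 1762 × 0.0143 / 6.477×10^-8 = 3.876×10^8 Pa.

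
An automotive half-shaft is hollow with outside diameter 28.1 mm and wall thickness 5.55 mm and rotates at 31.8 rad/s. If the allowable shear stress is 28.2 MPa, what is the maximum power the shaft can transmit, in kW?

J = π(d_o⁴ − d_i⁴)/32 = π(0.0281⁴ − 0.0170⁴)/32 = 5.301×10^-8 m⁴.
T_max = τ_allow·J/r = 2.82×10^7 × 5.301×10^-8 / 0.0140 = 106.4 N·m.
ω = 31.8 rad/s, so P_max = T_max·ω = 3383 W.

3.38 kW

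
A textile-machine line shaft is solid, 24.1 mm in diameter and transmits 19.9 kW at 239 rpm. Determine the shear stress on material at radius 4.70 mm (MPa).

113 MPa

ω = 2π·239/60 = 25.03 rad/s, so T = P/ω = 19.9×10³ / 25.03 = 795.1 N·m.
J = πd⁴/32 = π(0.0241)⁴/32 = 3.312×10^-8 m⁴.
Shear stress varies linearly with radius: τ = T·r/J = 795.1 × 0.00470 / 3.312×10^-8 = 1.128×10^8 Pa.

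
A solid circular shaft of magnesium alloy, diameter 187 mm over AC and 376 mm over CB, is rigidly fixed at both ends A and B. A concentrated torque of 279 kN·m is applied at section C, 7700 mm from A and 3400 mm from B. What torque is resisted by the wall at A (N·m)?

7340 N·m

Compatibility: T_A·a/J_AC = T_B·b/J_CB with T_A + T_B = T₀.
J_AC = 1.20×10^-4 m⁴, J_CB = 1.96×10^-3 m⁴, so T_A = T₀·(J_AC/a)/((J_AC/a)+(J_CB/b)) = 7339 N·m, T_B = 271700 N·m.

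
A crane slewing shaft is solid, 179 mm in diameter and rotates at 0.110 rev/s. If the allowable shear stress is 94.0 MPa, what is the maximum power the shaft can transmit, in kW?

73.2 kW

J = πd⁴/32 = π(0.179)⁴/32 = 1.008×10^-4 m⁴.
T_max = τ_allow·J/r = 9.40×10^7 × 1.008×10^-4 / 0.0895 = 105900 N·m.
ω = 2π·0.110 = 0.6912 rad/s, so P_max = T_max·ω = 7.316×10^4 W.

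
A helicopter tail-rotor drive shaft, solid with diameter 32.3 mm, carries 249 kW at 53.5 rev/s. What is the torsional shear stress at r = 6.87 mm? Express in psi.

6910 psi

ω = 2π·53.5 = 336.2 rad/s, so T = P/ω = 249×10³ / 336.2 = 740.7 N·m.
J = πd⁴/32 = π(0.0323)⁴/32 = 1.069×10^-7 m⁴.
Shear stress varies linearly with radius: τ = T·r/J = 740.7 × 0.00687 / 1.069×10^-7 = 4.762×10^7 Pa.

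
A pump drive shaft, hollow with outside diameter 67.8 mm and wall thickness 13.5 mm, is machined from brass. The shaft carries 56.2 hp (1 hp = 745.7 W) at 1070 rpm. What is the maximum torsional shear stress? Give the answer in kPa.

ω = 2π·1070/60 = 112.1 rad/s, so T = P/ω = 56.2×745.7 / 112.1 = 374.0 N·m.
J = π(d_o⁴ − d_i⁴)/32 = π(0.0678⁴ − 0.0408⁴)/32 = 1.802×10^-6 m⁴.
τ_max = T·r/J = 374.0 × 0.0339 / 1.802×10^-6 = 7.034×10^6 Pa.

7030 kPa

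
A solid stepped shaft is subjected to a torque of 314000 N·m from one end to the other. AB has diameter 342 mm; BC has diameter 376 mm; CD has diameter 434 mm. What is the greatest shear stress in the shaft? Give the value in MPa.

40.0 MPa

Under the same torque, τ_max = 16T/(πd³) is largest where d is smallest — segment AB (d = 342 mm).
τ_max = 16·314000/(π·(0.342)³) = 3.998×10^7 Pa.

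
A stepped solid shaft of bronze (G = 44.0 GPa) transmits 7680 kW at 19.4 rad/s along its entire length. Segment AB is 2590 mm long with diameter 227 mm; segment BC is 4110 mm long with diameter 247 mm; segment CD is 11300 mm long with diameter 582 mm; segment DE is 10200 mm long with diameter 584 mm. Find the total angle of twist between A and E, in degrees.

11.9°

ω = 19.4 rad/s, so T = P/ω = 7680×10³ / 19.40 = 395900 N·m.
J_AB = π(0.227)⁴/32 = 2.61×10^-4 m⁴; J_BC = π(0.247)⁴/32 = 3.65×10^-4 m⁴; J_CD = π(0.582)⁴/32 = 0.0113 m⁴; J_DE = π(0.584)⁴/32 = 0.0114 m⁴.
θ = (T/G)·Σ L_i/J_i = (395900/44.0×10⁹)·(2.59/2.61×10^-4 + 4.11/3.65×10^-4 + 11.3/0.0113 + 10.2/0.0114) = 0.2077 rad.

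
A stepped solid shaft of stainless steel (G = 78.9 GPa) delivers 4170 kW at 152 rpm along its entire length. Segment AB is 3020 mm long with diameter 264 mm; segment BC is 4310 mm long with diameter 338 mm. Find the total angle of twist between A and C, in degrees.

ω = 2π·152/60 = 15.92 rad/s, so T = P/ω = 4170×10³ / 15.92 = 262000 N·m.
J_AB = π(0.264)⁴/32 = 4.77×10^-4 m⁴; J_BC = π(0.338)⁴/32 = 1.28×10^-3 m⁴.
θ = (T/G)·Σ L_i/J_i = (262000/78.9×10⁹)·(3.02/4.77×10^-4 + 4.31/1.28×10^-3) = 0.03220 rad.

1.84°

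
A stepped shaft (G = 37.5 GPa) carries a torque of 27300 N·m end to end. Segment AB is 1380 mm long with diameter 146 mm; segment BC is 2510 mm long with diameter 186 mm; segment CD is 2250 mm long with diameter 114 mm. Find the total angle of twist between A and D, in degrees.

7.84°

J_AB = π(0.146)⁴/32 = 4.46×10^-5 m⁴; J_BC = π(0.186)⁴/32 = 1.18×10^-4 m⁴; J_CD = π(0.114)⁴/32 = 1.66×10^-5 m⁴.
θ = (T/G)·Σ L_i/J_i = (27300/37.5×10⁹)·(1.38/4.46×10^-5 + 2.51/1.18×10^-4 + 2.25/1.66×10^-5) = 0.1369 rad.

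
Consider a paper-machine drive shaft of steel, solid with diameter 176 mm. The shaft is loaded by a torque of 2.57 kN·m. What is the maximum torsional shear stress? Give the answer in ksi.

0.348 ksi

J = πd⁴/32 = π(0.176)⁴/32 = 9.420×10^-5 m⁴.
τ_max = T·r/J = 2570 × 0.0880 / 9.420×10^-5 = 2.401×10^6 Pa.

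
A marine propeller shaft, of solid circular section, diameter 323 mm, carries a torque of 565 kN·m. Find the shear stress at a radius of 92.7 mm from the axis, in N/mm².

J = πd⁴/32 = π(0.323)⁴/32 = 1.069×10^-3 m⁴.
Shear stress varies linearly with radius: τ = T·r/J = 565000 × 0.0927 / 1.069×10^-3 = 4.901×10^7 Pa.

49.0 N/mm²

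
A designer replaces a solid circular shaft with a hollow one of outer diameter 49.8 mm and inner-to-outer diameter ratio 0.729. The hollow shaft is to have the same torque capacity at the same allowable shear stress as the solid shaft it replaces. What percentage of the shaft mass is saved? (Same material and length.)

Equal τ_max and T ⇒ the solid shaft needs d_s³ = d_o³(1−k⁴), so d_s = 49.8·(1−0.729⁴)^(1/3) = 44.58 mm.
Area ratio A_h/A_s = d_o²(1−k²)/d_s² = (1−k²)/(1−k⁴)^(2/3) = 0.5846.
Mass saving = 1 − 0.5846 = 41.5 %.

41.5 %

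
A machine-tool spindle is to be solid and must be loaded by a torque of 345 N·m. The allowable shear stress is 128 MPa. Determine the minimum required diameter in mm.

For a solid shaft τ_max = 16T/(πd³), so d = (16T/(π τ_allow))^(1/3) = (16·345.0/(π·1.28×10^8))^(1/3) = 0.02394 m.

23.9 mm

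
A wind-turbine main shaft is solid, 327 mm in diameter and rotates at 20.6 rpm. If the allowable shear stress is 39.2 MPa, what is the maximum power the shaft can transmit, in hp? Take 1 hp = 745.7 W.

J = πd⁴/32 = π(0.327)⁴/32 = 1.123×10^-3 m⁴.
T_max = τ_allow·J/r = 3.92×10^7 × 1.123×10^-3 / 0.164 = 269100 N·m.
ω = 2π·20.6/60 = 2.157 rad/s, so P_max = T_max·ω = 5.806×10^5 W.

779 hp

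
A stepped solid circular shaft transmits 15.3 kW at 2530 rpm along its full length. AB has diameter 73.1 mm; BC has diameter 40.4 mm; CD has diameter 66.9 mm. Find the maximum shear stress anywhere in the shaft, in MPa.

4.46 MPa

ω = 2π·2530/60 = 264.9 rad/s, so T = P/ω = 15.3×10³ / 264.9 = 57.75 N·m.
Under the same torque, τ_max = 16T/(πd³) is largest where d is smallest — segment BC (d = 40.4 mm).
τ_max = 16·57.75/(π·(0.0404)³) = 4.460×10^6 Pa.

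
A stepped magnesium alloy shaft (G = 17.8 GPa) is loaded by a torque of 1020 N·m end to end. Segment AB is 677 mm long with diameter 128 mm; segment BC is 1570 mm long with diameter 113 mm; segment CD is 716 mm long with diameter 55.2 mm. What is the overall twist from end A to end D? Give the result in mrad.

J_AB = π(0.128)⁴/32 = 2.64×10^-5 m⁴; J_BC = π(0.113)⁴/32 = 1.60×10^-5 m⁴; J_CD = π(0.0552)⁴/32 = 9.11×10^-7 m⁴.
θ = (T/G)·Σ L_i/J_i = (1020/17.8×10⁹)·(0.677/2.64×10^-5 + 1.57/1.60×10^-5 + 0.716/9.11×10^-7) = 0.05211 rad.

52.1 mrad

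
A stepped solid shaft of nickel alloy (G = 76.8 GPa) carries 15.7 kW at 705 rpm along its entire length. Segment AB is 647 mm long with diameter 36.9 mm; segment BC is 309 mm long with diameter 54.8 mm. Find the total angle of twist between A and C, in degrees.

0.619°

ω = 2π·705/60 = 73.83 rad/s, so T = P/ω = 15.7×10³ / 73.83 = 212.7 N·m.
J_AB = π(0.0369)⁴/32 = 1.82×10^-7 m⁴; J_BC = π(0.0548)⁴/32 = 8.85×10^-7 m⁴.
θ = (T/G)·Σ L_i/J_i = (212.7/76.8×10⁹)·(0.647/1.82×10^-7 + 0.309/8.85×10^-7) = 0.01081 rad.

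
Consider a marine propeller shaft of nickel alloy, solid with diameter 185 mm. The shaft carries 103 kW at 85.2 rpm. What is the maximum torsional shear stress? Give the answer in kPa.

ω = 2π·85.2/60 = 8.922 rad/s, so T = P/ω = 103×10³ / 8.922 = 11540 N·m.
J = πd⁴/32 = π(0.185)⁴/32 = 1.150×10^-4 m⁴.
τ_max = T·r/J = 11540 × 0.0925 / 1.150×10^-4 = 9.286×10^6 Pa.

9290 kPa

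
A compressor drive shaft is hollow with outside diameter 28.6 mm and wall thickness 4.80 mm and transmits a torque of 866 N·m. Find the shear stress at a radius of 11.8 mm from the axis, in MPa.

J = π(d_o⁴ − d_i⁴)/32 = π(0.0286⁴ − 0.0190⁴)/32 = 5.289×10^-8 m⁴.
Shear stress varies linearly with radius: τ = T·r/J = 866.0 × 0.0118 / 5.289×10^-8 = 1.932×10^8 Pa.

193 MPa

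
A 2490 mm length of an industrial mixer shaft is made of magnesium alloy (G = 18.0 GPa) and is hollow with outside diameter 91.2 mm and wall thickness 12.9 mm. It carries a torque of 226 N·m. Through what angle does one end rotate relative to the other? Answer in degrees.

J = π(d_o⁴ − d_i⁴)/32 = π(0.0912⁴ − 0.0654⁴)/32 = 4.996×10^-6 m⁴.
θ = T·L/(G·J) = 226.0 × 2.49 / (18.0×10⁹ × 4.996×10^-6) = 6.258×10^-3 rad.

0.359°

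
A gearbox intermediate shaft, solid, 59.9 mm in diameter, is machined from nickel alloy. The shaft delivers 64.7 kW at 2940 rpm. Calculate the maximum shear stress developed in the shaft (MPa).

ω = 2π·2940/60 = 307.9 rad/s, so T = P/ω = 64.7×10³ / 307.9 = 210.1 N·m.
J = πd⁴/32 = π(0.0599)⁴/32 = 1.264×10^-6 m⁴.
τ_max = T·r/J = 210.1 × 0.0300 / 1.264×10^-6 = 4.980×10^6 Pa.

4.98 MPa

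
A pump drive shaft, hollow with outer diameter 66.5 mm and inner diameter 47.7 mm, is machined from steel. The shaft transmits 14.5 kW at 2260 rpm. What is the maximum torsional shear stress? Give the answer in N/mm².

ω = 2π·2260/60 = 236.7 rad/s, so T = P/ω = 14.5×10³ / 236.7 = 61.27 N·m.
J = π(d_o⁴ − d_i⁴)/32 = π(0.0665⁴ − 0.0477⁴)/32 = 1.412×10^-6 m⁴.
τ_max = T·r/J = 61.27 × 0.0333 / 1.412×10^-6 = 1.443×10^6 Pa.

1.44 N/mm²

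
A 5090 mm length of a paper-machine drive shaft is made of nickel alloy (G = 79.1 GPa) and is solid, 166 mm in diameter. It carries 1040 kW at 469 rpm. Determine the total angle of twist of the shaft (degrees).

ω = 2π·469/60 = 49.11 rad/s, so T = P/ω = 1040×10³ / 49.11 = 21180 N·m.
J = πd⁴/32 = π(0.166)⁴/32 = 7.455×10^-5 m⁴.
θ = T·L/(G·J) = 21180 × 5.09 / (79.1×10⁹ × 7.455×10^-5) = 0.01828 rad.

1.05°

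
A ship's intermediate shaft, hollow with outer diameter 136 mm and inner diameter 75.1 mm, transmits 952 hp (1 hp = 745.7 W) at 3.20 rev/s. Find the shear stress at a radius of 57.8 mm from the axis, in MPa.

67.0 MPa

ω = 2π·3.20 = 20.11 rad/s, so T = P/ω = 952×745.7 / 20.11 = 35310 N·m.
J = π(d_o⁴ − d_i⁴)/32 = π(0.136⁴ − 0.0751⁴)/32 = 3.046×10^-5 m⁴.
Shear stress varies linearly with radius: τ = T·r/J = 35310 × 0.0578 / 3.046×10^-5 = 6.699×10^7 Pa.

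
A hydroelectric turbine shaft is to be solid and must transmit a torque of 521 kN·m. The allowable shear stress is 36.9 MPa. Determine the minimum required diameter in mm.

416 mm

For a solid shaft τ_max = 16T/(πd³), so d = (16T/(π τ_allow))^(1/3) = (16·521000/(π·3.69×10^7))^(1/3) = 0.4158 m.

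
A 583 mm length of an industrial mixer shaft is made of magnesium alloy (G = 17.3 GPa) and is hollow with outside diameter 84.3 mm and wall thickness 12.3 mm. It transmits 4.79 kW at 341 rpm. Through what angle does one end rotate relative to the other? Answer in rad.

0.00122 rad

ω = 2π·341/60 = 35.71 rad/s, so T = P/ω = 4.79×10³ / 35.71 = 134.1 N·m.
J = π(d_o⁴ − d_i⁴)/32 = π(0.0843⁴ − 0.0597⁴)/32 = 3.711×10^-6 m⁴.
θ = T·L/(G·J) = 134.1 × 0.583 / (17.3×10⁹ × 3.711×10^-6) = 1.218×10^-3 rad.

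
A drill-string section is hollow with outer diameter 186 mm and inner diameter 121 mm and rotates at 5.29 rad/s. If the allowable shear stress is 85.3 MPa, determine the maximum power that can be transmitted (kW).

J = π(d_o⁴ − d_i⁴)/32 = π(0.186⁴ − 0.121⁴)/32 = 9.646×10^-5 m⁴.
T_max = τ_allow·J/r = 8.53×10^7 × 9.646×10^-5 / 0.0930 = 88470 N·m.
ω = 5.29 rad/s, so P_max = T_max·ω = 4.680×10^5 W.

468 kW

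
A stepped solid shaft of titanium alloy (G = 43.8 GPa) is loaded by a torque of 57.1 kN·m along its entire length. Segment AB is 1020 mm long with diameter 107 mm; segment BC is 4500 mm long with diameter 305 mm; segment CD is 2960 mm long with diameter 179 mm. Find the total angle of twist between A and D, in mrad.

J_AB = π(0.107)⁴/32 = 1.29×10^-5 m⁴; J_BC = π(0.305)⁴/32 = 8.50×10^-4 m⁴; J_CD = π(0.179)⁴/32 = 1.01×10^-4 m⁴.
θ = (T/G)·Σ L_i/J_i = (57100/43.8×10⁹)·(1.02/1.29×10^-5 + 4.50/8.50×10^-4 + 2.96/1.01×10^-4) = 0.1485 rad.

149 mrad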